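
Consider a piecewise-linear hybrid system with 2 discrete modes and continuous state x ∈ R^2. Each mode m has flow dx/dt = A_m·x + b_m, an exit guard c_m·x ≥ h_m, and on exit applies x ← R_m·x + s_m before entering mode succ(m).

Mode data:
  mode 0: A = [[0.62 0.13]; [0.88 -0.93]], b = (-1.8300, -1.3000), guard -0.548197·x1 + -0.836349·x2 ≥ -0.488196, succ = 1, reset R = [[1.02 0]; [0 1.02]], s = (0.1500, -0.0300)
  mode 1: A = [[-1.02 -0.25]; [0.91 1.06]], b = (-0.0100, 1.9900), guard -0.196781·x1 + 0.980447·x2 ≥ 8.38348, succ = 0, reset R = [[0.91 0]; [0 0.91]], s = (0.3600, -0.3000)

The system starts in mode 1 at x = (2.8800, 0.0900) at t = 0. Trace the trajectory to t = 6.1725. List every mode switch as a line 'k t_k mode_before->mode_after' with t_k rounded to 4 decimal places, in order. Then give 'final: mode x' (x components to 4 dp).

1 1.1763 1->0
2 2.3354 0->1
3 3.6044 1->0
4 4.3720 0->1
5 5.5392 1->0
final: 0 -2.4892 2.6280

Mode 1: guard c·x = 8.3835 hit at Δt = 1.1763 (t = 1.1763), x⁻ = (0.0839, 8.5675) → reset → x⁺ = (0.4363, 7.4964), jump to mode 0
Mode 0: guard c·x = -0.4882 hit at Δt = 1.1591 (t = 2.3354), x⁻ = (-1.2369, 1.3945) → reset → x⁺ = (-1.1116, 1.3924), jump to mode 1
Mode 1: guard c·x = 8.3835 hit at Δt = 1.2690 (t = 3.6044), x⁻ = (-1.1714, 8.3156) → reset → x⁺ = (-0.7060, 7.2672), jump to mode 0
Mode 0: guard c·x = -0.4882 hit at Δt = 0.7677 (t = 4.3720), x⁻ = (-2.3372, 2.1157) → reset → x⁺ = (-2.2339, 2.1280), jump to mode 1
Mode 1: guard c·x = 8.3835 hit at Δt = 1.1672 (t = 5.5392), x⁻ = (-1.5565, 8.2383) → reset → x⁺ = (-1.0564, 7.1968), jump to mode 0
Mode 0: flow for 0.6333 to horizon, guard not reached → x = (-2.4892, 2.6280)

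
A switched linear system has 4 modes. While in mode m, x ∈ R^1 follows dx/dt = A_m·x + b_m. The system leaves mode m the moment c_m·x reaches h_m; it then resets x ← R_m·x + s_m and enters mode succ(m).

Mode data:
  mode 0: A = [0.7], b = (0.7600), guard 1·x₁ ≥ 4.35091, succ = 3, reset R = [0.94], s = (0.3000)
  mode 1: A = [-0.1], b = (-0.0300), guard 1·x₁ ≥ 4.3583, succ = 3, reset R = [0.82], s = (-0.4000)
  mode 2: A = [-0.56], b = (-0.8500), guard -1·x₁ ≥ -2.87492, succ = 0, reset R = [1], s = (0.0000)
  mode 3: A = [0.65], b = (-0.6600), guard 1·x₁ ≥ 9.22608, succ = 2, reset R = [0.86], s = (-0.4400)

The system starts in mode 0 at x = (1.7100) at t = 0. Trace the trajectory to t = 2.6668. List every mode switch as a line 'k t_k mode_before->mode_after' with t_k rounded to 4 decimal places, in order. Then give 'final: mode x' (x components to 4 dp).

1 0.9501 0->3
2 2.3181 3->2
final: 2 5.8957

Mode 0: guard c·x = 4.3509 hit at Δt = 0.9501 (t = 0.9501), x⁻ = (4.3509) → reset → x⁺ = (4.3899), jump to mode 3
Mode 3: guard c·x = 9.2261 hit at Δt = 1.3680 (t = 2.3181), x⁻ = (9.2261) → reset → x⁺ = (7.4944), jump to mode 2
Mode 2: flow for 0.3487 to horizon, guard not reached → x = (5.8957)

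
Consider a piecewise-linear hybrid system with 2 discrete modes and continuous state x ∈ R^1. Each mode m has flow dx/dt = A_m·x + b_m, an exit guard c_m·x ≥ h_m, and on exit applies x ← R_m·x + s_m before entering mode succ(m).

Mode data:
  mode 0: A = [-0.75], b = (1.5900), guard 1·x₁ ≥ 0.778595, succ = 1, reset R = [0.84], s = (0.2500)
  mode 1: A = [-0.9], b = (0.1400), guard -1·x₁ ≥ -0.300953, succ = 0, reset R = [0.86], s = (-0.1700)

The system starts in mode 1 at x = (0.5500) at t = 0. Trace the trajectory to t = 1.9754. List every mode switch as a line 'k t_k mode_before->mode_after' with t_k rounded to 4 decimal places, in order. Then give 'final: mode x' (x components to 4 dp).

1 1.1089 1->0
2 1.6621 0->1
final: 1 0.7201

Mode 1: guard c·x = -0.3010 hit at Δt = 1.1089 (t = 1.1089), x⁻ = (0.3010) → reset → x⁺ = (0.0888), jump to mode 0
Mode 0: guard c·x = 0.7786 hit at Δt = 0.5532 (t = 1.6621), x⁻ = (0.7786) → reset → x⁺ = (0.9040), jump to mode 1
Mode 1: flow for 0.3133 to horizon, guard not reached → x = (0.7201)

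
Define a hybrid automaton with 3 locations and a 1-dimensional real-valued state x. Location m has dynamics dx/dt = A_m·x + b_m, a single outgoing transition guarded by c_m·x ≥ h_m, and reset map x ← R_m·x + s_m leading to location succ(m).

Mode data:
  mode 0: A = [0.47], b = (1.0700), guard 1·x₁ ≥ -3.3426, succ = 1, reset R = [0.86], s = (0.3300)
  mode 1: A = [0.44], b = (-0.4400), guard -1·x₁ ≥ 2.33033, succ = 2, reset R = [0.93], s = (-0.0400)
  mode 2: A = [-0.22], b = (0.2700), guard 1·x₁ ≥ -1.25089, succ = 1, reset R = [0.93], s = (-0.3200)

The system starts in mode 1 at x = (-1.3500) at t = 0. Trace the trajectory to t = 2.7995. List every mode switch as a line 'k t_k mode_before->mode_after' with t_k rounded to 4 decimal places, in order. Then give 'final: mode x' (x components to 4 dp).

1 0.7924 1->2
2 2.2758 2->1
final: 1 -2.1269

Mode 1: guard c·x = 2.3303 hit at Δt = 0.7924 (t = 0.7924), x⁻ = (-2.3303) → reset → x⁺ = (-2.2072), jump to mode 2
Mode 2: guard c·x = -1.2509 hit at Δt = 1.4834 (t = 2.2758), x⁻ = (-1.2509) → reset → x⁺ = (-1.4833), jump to mode 1
Mode 1: flow for 0.5237 to horizon, guard not reached → x = (-2.1269)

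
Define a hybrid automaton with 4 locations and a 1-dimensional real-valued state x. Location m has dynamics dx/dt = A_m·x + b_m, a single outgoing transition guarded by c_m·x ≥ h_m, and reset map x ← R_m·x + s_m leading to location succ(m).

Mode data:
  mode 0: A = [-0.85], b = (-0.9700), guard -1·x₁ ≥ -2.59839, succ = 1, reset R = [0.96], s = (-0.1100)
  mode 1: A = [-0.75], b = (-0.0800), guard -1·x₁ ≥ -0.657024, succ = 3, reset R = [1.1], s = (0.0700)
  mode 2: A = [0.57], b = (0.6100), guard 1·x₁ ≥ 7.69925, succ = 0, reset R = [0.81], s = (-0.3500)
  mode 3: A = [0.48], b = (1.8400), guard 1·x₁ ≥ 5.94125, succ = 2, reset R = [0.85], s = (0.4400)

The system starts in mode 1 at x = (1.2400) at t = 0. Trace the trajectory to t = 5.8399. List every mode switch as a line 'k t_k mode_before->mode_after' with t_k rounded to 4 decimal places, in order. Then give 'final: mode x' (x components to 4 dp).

Mode 1: guard c·x = -0.6570 hit at Δt = 0.7563 (t = 0.7563), x⁻ = (0.6570) → reset → x⁺ = (0.7927), jump to mode 3
Mode 3: guard c·x = 5.9413 hit at Δt = 1.5585 (t = 2.3148), x⁻ = (5.9413) → reset → x⁺ = (5.4901), jump to mode 2
Mode 2: guard c·x = 7.6993 hit at Δt = 0.5092 (t = 2.8240), x⁻ = (7.6992) → reset → x⁺ = (5.8864), jump to mode 0
Mode 0: guard c·x = -2.5984 hit at Δt = 0.7422 (t = 3.5662), x⁻ = (2.5984) → reset → x⁺ = (2.3845), jump to mode 1
Mode 1: guard c·x = -0.6570 hit at Δt = 1.5764 (t = 5.1426), x⁻ = (0.6570) → reset → x⁺ = (0.7927), jump to mode 3
Mode 3: flow for 0.6973 to horizon, guard not reached → x = (2.6316)

1 0.7563 1->3
2 2.3148 3->2
3 2.8240 2->0
4 3.5662 0->1
5 5.1426 1->3
final: 3 2.6316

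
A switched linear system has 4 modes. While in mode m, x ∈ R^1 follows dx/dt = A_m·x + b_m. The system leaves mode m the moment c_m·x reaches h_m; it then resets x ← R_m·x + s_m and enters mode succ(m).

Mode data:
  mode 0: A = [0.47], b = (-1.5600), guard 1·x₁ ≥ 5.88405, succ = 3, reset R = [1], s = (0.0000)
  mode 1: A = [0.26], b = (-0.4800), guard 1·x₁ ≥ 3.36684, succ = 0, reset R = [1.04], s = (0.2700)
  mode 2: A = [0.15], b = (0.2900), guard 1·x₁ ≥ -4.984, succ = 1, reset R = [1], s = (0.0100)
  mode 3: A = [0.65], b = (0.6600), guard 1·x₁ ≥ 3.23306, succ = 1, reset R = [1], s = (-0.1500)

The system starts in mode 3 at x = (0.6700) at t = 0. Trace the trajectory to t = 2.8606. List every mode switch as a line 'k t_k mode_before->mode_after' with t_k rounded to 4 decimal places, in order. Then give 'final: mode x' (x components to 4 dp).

1 1.4224 3->1
2 2.2168 1->0
final: 0 3.9314

Mode 3: guard c·x = 3.2331 hit at Δt = 1.4224 (t = 1.4224), x⁻ = (3.2331) → reset → x⁺ = (3.0831), jump to mode 1
Mode 1: guard c·x = 3.3668 hit at Δt = 0.7944 (t = 2.2168), x⁻ = (3.3668) → reset → x⁺ = (3.7715), jump to mode 0
Mode 0: flow for 0.6438 to horizon, guard not reached → x = (3.9314)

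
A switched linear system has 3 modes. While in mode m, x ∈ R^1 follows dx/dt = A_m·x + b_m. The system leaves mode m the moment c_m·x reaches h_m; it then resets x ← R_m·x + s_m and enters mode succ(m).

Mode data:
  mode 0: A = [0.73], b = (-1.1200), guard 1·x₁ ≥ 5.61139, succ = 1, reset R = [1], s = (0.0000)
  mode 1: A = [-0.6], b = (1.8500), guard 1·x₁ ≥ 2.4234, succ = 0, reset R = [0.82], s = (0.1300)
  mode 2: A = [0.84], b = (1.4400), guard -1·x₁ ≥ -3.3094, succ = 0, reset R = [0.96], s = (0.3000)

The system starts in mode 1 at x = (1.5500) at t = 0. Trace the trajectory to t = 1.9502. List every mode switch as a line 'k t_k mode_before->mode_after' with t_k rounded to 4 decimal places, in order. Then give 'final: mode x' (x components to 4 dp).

Mode 1: guard c·x = 2.4234 hit at Δt = 1.4051 (t = 1.4051), x⁻ = (2.4234) → reset → x⁺ = (2.1172), jump to mode 0
Mode 0: flow for 0.5451 to horizon, guard not reached → x = (2.4021)

1 1.4051 1->0
final: 0 2.4021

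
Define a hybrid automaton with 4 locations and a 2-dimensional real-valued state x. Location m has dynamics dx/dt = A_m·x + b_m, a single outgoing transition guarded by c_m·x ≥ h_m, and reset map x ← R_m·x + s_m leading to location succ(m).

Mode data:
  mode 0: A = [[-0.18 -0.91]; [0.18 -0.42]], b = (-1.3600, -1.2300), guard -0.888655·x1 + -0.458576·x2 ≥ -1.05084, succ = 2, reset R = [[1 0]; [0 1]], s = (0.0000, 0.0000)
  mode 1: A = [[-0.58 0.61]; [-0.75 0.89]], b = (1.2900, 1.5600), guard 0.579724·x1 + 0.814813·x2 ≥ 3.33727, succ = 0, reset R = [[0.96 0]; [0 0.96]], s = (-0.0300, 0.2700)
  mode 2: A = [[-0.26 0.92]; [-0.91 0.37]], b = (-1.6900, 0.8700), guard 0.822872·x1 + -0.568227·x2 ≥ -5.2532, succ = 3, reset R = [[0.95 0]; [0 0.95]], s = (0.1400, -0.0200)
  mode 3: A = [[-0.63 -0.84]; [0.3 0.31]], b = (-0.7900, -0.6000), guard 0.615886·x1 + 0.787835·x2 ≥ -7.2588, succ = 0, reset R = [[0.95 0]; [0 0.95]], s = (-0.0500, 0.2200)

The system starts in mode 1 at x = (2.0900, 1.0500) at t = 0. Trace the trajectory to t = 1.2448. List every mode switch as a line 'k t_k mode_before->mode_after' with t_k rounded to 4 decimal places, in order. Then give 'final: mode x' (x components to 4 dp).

1 0.9411 1->0
final: 0 1.6182 1.7466

Mode 1: guard c·x = 3.3373 hit at Δt = 0.9411 (t = 0.9411), x⁻ = (2.8455, 2.0713) → reset → x⁺ = (2.7016, 2.2584), jump to mode 0
Mode 0: flow for 0.3037 to horizon, guard not reached → x = (1.6182, 1.7466)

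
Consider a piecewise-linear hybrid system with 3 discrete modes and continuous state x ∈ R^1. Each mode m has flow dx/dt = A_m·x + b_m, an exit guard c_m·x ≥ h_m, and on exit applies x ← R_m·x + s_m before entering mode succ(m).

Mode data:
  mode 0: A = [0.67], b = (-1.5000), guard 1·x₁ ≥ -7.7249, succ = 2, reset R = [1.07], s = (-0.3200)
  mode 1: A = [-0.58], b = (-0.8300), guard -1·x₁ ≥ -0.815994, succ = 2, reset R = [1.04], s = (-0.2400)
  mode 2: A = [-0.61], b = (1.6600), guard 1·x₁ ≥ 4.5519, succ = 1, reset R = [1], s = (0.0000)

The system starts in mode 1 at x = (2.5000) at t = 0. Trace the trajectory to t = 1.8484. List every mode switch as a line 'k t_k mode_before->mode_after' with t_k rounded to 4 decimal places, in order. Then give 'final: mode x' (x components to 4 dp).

Mode 1: guard c·x = -0.8160 hit at Δt = 0.9643 (t = 0.9643), x⁻ = (0.8160) → reset → x⁺ = (0.6086), jump to mode 2
Mode 2: flow for 0.8841 to horizon, guard not reached → x = (1.4893)

1 0.9643 1->2
final: 2 1.4893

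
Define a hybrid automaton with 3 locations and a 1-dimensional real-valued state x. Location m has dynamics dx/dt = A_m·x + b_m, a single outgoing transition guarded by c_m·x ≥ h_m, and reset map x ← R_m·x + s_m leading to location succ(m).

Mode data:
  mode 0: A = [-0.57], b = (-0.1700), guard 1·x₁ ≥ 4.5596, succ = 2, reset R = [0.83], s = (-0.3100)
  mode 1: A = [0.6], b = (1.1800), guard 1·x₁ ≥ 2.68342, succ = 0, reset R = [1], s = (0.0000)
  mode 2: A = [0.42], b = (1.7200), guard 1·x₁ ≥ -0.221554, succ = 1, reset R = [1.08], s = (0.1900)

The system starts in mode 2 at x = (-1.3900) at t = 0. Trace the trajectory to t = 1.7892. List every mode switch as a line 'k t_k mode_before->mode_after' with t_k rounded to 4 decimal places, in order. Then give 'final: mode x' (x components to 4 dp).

Mode 2: guard c·x = -0.2216 hit at Δt = 0.8548 (t = 0.8548), x⁻ = (-0.2216) → reset → x⁺ = (-0.0493), jump to mode 1
Mode 1: flow for 0.9344 to horizon, guard not reached → x = (1.3922)

1 0.8548 2->1
final: 1 1.3922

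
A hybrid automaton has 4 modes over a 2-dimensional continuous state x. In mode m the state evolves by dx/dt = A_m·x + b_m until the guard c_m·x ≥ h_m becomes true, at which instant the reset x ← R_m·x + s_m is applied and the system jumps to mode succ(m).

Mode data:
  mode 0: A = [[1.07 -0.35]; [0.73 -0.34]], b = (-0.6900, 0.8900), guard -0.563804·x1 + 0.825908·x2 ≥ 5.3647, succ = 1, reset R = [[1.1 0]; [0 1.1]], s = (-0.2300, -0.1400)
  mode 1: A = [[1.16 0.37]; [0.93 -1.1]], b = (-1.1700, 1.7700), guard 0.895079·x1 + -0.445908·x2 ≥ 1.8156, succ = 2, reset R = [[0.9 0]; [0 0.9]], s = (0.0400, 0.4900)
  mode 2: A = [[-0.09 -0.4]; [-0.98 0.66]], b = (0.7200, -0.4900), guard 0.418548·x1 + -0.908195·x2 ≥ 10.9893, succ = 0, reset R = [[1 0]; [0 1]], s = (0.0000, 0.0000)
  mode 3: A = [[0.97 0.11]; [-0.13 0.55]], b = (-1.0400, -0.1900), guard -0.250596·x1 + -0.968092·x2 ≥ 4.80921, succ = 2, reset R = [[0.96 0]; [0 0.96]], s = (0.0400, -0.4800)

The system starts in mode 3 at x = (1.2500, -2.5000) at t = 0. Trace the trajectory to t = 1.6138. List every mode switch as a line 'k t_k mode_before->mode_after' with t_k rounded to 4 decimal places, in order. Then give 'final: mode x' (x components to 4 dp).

Mode 3: guard c·x = 4.8092 hit at Δt = 1.1299 (t = 1.1299), x⁻ = (0.8201, -5.1800) → reset → x⁺ = (0.8273, -5.4528), jump to mode 2
Mode 2: flow for 0.4839 to horizon, guard not reached → x = (2.4425, -8.6480)

1 1.1299 3->2
final: 2 2.4425 -8.6480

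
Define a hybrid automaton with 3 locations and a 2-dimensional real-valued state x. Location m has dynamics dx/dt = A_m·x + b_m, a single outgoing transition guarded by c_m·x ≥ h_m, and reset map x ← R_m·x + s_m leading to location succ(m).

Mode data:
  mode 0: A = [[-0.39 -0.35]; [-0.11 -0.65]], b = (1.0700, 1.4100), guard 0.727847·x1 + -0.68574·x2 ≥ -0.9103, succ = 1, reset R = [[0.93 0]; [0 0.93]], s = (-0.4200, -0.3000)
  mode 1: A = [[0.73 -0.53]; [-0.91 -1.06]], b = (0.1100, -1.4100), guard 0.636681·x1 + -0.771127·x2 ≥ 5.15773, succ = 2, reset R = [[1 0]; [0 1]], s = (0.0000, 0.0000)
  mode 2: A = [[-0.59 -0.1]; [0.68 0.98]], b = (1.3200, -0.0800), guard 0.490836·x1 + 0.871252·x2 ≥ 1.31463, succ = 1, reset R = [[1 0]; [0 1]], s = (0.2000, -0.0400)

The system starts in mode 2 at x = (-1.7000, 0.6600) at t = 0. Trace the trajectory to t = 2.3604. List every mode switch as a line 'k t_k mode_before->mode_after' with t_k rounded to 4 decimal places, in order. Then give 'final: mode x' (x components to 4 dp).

1 1.5933 2->1
final: 1 1.4727 -0.7726

Mode 2: guard c·x = 1.3146 hit at Δt = 1.5933 (t = 1.5933), x⁻ = (0.6292, 1.1544) → reset → x⁺ = (0.8292, 1.1144), jump to mode 1
Mode 1: flow for 0.7671 to horizon, guard not reached → x = (1.4727, -0.7726)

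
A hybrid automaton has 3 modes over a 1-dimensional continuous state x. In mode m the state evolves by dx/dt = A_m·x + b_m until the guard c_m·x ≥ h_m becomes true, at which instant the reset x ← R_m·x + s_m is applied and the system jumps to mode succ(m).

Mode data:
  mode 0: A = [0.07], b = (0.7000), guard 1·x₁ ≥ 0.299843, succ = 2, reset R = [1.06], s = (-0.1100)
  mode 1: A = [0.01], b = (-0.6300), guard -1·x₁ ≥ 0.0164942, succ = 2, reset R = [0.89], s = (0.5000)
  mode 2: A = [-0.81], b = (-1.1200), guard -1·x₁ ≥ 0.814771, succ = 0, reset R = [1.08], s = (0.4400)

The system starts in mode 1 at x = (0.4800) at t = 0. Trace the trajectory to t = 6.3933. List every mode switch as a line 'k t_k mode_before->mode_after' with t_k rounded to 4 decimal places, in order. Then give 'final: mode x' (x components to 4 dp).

1 0.7910 1->2
2 2.2609 2->0
3 3.3257 0->2
4 4.5971 2->0
5 5.6619 0->2
final: 2 -0.5032

Mode 1: guard c·x = 0.0165 hit at Δt = 0.7910 (t = 0.7910), x⁻ = (-0.0165) → reset → x⁺ = (0.4853), jump to mode 2
Mode 2: guard c·x = 0.8148 hit at Δt = 1.4699 (t = 2.2609), x⁻ = (-0.8148) → reset → x⁺ = (-0.4400), jump to mode 0
Mode 0: guard c·x = 0.2998 hit at Δt = 1.0648 (t = 3.3257), x⁻ = (0.2998) → reset → x⁺ = (0.2078), jump to mode 2
Mode 2: guard c·x = 0.8148 hit at Δt = 1.2714 (t = 4.5971), x⁻ = (-0.8148) → reset → x⁺ = (-0.4400), jump to mode 0
Mode 0: guard c·x = 0.2998 hit at Δt = 1.0648 (t = 5.6619), x⁻ = (0.2998) → reset → x⁺ = (0.2078), jump to mode 2
Mode 2: flow for 0.7314 to horizon, guard not reached → x = (-0.5032)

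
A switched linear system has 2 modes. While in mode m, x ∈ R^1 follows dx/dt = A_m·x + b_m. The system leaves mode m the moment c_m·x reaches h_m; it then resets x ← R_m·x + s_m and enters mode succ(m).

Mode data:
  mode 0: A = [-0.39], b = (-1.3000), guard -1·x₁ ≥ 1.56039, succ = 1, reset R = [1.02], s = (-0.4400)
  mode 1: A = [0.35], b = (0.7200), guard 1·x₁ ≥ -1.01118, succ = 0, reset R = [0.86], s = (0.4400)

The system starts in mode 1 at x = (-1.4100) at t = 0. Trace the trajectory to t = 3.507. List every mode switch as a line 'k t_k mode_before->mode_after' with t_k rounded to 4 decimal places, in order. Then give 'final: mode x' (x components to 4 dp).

Mode 1: guard c·x = -1.0112 hit at Δt = 1.3718 (t = 1.3718), x⁻ = (-1.0112) → reset → x⁺ = (-0.4296), jump to mode 0
Mode 0: guard c·x = 1.5604 hit at Δt = 1.2650 (t = 2.6368), x⁻ = (-1.5604) → reset → x⁺ = (-2.0316), jump to mode 1
Mode 1: flow for 0.8702 to horizon, guard not reached → x = (-2.0225)

1 1.3718 1->0
2 2.6368 0->1
final: 1 -2.0225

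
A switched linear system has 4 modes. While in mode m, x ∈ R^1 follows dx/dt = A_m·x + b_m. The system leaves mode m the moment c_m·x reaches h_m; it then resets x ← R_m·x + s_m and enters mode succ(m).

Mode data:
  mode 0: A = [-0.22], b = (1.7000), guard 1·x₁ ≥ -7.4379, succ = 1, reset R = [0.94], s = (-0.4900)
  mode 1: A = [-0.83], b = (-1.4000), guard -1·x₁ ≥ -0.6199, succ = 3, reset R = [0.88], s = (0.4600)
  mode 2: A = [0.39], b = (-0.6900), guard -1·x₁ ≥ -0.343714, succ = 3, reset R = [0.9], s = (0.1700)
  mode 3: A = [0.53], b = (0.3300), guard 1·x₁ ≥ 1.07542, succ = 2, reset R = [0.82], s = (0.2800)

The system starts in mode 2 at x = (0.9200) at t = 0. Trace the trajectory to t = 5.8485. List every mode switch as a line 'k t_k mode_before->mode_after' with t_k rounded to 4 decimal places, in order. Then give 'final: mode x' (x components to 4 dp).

Mode 2: guard c·x = -0.3437 hit at Δt = 1.3281 (t = 1.3281), x⁻ = (0.3437) → reset → x⁺ = (0.4793), jump to mode 3
Mode 3: guard c·x = 1.0754 hit at Δt = 0.8158 (t = 2.1439), x⁻ = (1.0754) → reset → x⁺ = (1.1618), jump to mode 2
Mode 2: guard c·x = -0.3437 hit at Δt = 2.1875 (t = 4.3314), x⁻ = (0.3437) → reset → x⁺ = (0.4793), jump to mode 3
Mode 3: guard c·x = 1.0754 hit at Δt = 0.8158 (t = 5.1472), x⁻ = (1.0754) → reset → x⁺ = (1.1618), jump to mode 2
Mode 2: flow for 0.7013 to horizon, guard not reached → x = (0.9708)

1 1.3281 2->3
2 2.1439 3->2
3 4.3314 2->3
4 5.1472 3->2
final: 2 0.9708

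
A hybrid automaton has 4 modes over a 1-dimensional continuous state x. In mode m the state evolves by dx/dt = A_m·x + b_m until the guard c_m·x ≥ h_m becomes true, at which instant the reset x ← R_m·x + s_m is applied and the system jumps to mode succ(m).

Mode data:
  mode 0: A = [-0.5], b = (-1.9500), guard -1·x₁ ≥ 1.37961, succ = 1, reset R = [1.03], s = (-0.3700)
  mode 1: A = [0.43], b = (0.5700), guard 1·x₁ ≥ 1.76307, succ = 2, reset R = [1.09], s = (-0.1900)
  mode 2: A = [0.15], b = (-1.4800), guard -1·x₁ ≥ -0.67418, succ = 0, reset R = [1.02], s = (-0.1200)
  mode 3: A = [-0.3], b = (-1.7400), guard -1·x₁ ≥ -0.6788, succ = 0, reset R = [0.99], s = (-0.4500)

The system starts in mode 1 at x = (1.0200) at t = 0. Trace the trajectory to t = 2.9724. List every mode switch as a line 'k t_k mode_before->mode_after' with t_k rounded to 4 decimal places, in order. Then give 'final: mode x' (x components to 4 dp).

Mode 1: guard c·x = 1.7631 hit at Δt = 0.6400 (t = 0.6400), x⁻ = (1.7631) → reset → x⁺ = (1.7317), jump to mode 2
Mode 2: guard c·x = -0.6742 hit at Δt = 0.8148 (t = 1.4548), x⁻ = (0.6742) → reset → x⁺ = (0.5677), jump to mode 0
Mode 0: guard c·x = 1.3796 hit at Δt = 1.1449 (t = 2.5997), x⁻ = (-1.3796) → reset → x⁺ = (-1.7910), jump to mode 1
Mode 1: flow for 0.3727 to horizon, guard not reached → x = (-1.8719)

1 0.6400 1->2
2 1.4548 2->0
3 2.5997 0->1
final: 1 -1.8719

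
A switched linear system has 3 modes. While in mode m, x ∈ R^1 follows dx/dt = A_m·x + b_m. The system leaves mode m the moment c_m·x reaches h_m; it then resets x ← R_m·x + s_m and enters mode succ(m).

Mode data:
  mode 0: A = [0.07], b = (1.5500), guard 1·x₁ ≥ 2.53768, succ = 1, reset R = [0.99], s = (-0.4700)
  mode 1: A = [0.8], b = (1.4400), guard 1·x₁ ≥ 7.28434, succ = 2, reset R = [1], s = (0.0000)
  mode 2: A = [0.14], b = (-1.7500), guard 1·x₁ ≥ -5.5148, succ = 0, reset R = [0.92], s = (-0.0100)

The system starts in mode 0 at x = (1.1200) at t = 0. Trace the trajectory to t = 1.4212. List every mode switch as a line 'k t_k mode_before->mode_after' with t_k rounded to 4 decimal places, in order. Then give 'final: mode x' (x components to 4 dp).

Mode 0: guard c·x = 2.5377 hit at Δt = 0.8451 (t = 0.8451), x⁻ = (2.5377) → reset → x⁺ = (2.0423), jump to mode 1
Mode 1: flow for 0.5761 to horizon, guard not reached → x = (4.2919)

1 0.8451 0->1
final: 1 4.2919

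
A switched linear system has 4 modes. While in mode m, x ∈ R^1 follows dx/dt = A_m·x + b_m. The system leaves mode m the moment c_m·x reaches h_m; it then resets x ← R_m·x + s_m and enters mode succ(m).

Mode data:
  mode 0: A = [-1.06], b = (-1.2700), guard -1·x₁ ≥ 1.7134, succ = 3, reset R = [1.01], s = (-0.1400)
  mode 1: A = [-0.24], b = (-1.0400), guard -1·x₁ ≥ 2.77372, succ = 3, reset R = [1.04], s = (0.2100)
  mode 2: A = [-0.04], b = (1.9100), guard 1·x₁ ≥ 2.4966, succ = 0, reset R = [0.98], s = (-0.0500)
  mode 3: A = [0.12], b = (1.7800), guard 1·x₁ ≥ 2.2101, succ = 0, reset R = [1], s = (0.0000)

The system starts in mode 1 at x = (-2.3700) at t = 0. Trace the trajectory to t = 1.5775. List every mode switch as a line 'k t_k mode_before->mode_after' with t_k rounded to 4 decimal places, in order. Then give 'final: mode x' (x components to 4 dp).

Mode 1: guard c·x = 2.7737 hit at Δt = 0.9592 (t = 0.9592), x⁻ = (-2.7737) → reset → x⁺ = (-2.6747), jump to mode 3
Mode 3: flow for 0.6183 to horizon, guard not reached → x = (-1.7382)

1 0.9592 1->3
final: 3 -1.7382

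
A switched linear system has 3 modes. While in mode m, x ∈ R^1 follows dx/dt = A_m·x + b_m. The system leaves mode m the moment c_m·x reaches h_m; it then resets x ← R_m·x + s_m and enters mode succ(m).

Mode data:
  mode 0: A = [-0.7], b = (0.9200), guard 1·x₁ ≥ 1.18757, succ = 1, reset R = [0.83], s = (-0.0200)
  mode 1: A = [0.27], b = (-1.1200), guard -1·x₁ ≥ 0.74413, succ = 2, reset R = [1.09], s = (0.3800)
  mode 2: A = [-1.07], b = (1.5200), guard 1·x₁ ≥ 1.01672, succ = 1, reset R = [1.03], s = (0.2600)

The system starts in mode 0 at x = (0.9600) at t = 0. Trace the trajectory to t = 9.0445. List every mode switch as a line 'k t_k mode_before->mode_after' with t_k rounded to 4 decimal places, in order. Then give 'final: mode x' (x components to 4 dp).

Mode 0: guard c·x = 1.1876 hit at Δt = 1.4688 (t = 1.4688), x⁻ = (1.1876) → reset → x⁺ = (0.9657), jump to mode 1
Mode 1: guard c·x = 0.7441 hit at Δt = 1.5926 (t = 3.0614), x⁻ = (-0.7441) → reset → x⁺ = (-0.4311), jump to mode 2
Mode 2: guard c·x = 1.0167 hit at Δt = 1.4232 (t = 4.4846), x⁻ = (1.0167) → reset → x⁺ = (1.3072), jump to mode 1
Mode 1: guard c·x = 0.7441 hit at Δt = 2.0131 (t = 6.4977), x⁻ = (-0.7441) → reset → x⁺ = (-0.4311), jump to mode 2
Mode 2: guard c·x = 1.0167 hit at Δt = 1.4232 (t = 7.9209), x⁻ = (1.0167) → reset → x⁺ = (1.3072), jump to mode 1
Mode 1: flow for 1.1236 to horizon, guard not reached → x = (0.3003)

1 1.4688 0->1
2 3.0614 1->2
3 4.4846 2->1
4 6.4977 1->2
5 7.9209 2->1
final: 1 0.3003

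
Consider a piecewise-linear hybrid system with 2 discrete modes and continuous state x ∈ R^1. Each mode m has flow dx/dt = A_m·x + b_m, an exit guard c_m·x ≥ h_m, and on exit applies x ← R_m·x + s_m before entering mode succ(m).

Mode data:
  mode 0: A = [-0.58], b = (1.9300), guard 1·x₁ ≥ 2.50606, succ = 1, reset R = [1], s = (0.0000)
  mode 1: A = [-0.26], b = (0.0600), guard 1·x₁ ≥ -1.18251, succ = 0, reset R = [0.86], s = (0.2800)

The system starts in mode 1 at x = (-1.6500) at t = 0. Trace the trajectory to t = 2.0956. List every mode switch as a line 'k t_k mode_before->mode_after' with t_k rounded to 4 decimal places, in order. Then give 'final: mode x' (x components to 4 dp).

Mode 1: guard c·x = -1.1825 hit at Δt = 1.0991 (t = 1.0991), x⁻ = (-1.1825) → reset → x⁺ = (-0.7370), jump to mode 0
Mode 0: flow for 0.9965 to horizon, guard not reached → x = (1.0472)

1 1.0991 1->0
final: 0 1.0472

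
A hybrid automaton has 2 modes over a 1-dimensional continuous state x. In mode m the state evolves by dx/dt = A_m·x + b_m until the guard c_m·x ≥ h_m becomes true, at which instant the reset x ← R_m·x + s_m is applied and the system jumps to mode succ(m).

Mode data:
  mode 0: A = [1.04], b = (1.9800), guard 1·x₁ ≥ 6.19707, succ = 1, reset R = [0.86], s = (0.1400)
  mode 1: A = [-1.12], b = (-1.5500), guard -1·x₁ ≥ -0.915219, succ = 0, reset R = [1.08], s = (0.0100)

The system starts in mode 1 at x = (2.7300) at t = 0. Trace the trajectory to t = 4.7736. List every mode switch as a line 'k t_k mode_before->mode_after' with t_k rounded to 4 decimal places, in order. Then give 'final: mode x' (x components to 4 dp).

1 0.5195 1->0
2 1.5065 0->1
3 2.4817 1->0
4 3.4687 0->1
5 4.4439 1->0
final: 0 2.1856

Mode 1: guard c·x = -0.9152 hit at Δt = 0.5195 (t = 0.5195), x⁻ = (0.9152) → reset → x⁺ = (0.9984), jump to mode 0
Mode 0: guard c·x = 6.1971 hit at Δt = 0.9870 (t = 1.5065), x⁻ = (6.1971) → reset → x⁺ = (5.4695), jump to mode 1
Mode 1: guard c·x = -0.9152 hit at Δt = 0.9752 (t = 2.4817), x⁻ = (0.9152) → reset → x⁺ = (0.9984), jump to mode 0
Mode 0: guard c·x = 6.1971 hit at Δt = 0.9870 (t = 3.4687), x⁻ = (6.1971) → reset → x⁺ = (5.4695), jump to mode 1
Mode 1: guard c·x = -0.9152 hit at Δt = 0.9752 (t = 4.4439), x⁻ = (0.9152) → reset → x⁺ = (0.9984), jump to mode 0
Mode 0: flow for 0.3297 to horizon, guard not reached → x = (2.1856)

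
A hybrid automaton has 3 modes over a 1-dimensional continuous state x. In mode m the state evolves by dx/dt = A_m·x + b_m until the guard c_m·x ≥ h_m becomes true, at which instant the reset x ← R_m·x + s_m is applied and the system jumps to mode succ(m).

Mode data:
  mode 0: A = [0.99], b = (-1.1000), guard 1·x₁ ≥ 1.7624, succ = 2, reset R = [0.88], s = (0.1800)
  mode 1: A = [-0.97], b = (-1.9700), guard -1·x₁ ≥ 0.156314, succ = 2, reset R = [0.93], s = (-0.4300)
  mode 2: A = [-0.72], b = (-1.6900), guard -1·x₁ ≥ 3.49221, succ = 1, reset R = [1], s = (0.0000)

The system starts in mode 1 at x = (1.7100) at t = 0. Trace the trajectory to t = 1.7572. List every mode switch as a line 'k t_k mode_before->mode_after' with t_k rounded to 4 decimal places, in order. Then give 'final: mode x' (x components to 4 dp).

1 0.7123 1->2
final: 2 -1.5122

Mode 1: guard c·x = 0.1563 hit at Δt = 0.7123 (t = 0.7123), x⁻ = (-0.1563) → reset → x⁺ = (-0.5754), jump to mode 2
Mode 2: flow for 1.0449 to horizon, guard not reached → x = (-1.5122)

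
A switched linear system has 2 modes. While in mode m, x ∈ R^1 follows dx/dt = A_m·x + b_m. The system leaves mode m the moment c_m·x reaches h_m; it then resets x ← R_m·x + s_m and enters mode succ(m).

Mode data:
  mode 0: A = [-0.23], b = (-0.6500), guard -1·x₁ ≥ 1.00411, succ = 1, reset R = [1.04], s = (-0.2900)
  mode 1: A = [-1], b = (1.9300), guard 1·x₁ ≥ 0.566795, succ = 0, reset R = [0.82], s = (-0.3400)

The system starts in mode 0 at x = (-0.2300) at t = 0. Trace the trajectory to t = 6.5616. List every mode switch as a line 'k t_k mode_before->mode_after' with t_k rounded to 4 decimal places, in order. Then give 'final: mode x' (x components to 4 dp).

1 1.5395 0->1
2 2.4127 1->0
3 4.5091 0->1
4 5.3823 1->0
final: 0 -0.5763

Mode 0: guard c·x = 1.0041 hit at Δt = 1.5395 (t = 1.5395), x⁻ = (-1.0041) → reset → x⁺ = (-1.3343), jump to mode 1
Mode 1: guard c·x = 0.5668 hit at Δt = 0.8732 (t = 2.4127), x⁻ = (0.5668) → reset → x⁺ = (0.1248), jump to mode 0
Mode 0: guard c·x = 1.0041 hit at Δt = 2.0964 (t = 4.5091), x⁻ = (-1.0041) → reset → x⁺ = (-1.3343), jump to mode 1
Mode 1: guard c·x = 0.5668 hit at Δt = 0.8732 (t = 5.3823), x⁻ = (0.5668) → reset → x⁺ = (0.1248), jump to mode 0
Mode 0: flow for 1.1793 to horizon, guard not reached → x = (-0.5763)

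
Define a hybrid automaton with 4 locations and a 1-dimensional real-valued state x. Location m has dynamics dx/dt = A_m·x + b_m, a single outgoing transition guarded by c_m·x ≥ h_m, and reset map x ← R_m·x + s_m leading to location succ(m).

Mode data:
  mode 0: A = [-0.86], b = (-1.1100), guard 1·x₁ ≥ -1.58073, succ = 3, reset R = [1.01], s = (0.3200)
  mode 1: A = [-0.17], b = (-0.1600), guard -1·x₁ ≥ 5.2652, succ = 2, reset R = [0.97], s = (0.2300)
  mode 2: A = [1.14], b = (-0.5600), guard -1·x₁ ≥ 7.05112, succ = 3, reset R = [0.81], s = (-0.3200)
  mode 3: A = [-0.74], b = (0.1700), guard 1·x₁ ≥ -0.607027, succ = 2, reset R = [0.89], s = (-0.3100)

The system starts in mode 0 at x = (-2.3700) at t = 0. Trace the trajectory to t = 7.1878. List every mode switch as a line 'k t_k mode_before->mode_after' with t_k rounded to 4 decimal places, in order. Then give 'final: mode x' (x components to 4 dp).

1 1.5280 0->3
2 2.3224 3->2
3 3.8371 2->3
4 6.5568 3->2
final: 2 -2.2629

Mode 0: guard c·x = -1.5807 hit at Δt = 1.5280 (t = 1.5280), x⁻ = (-1.5807) → reset → x⁺ = (-1.2765), jump to mode 3
Mode 3: guard c·x = -0.6070 hit at Δt = 0.7944 (t = 2.3224), x⁻ = (-0.6070) → reset → x⁺ = (-0.8503), jump to mode 2
Mode 2: guard c·x = 7.0511 hit at Δt = 1.5147 (t = 3.8371), x⁻ = (-7.0511) → reset → x⁺ = (-6.0314), jump to mode 3
Mode 3: guard c·x = -0.6070 hit at Δt = 2.7197 (t = 6.5568), x⁻ = (-0.6070) → reset → x⁺ = (-0.8503), jump to mode 2
Mode 2: flow for 0.6310 to horizon, guard not reached → x = (-2.2629)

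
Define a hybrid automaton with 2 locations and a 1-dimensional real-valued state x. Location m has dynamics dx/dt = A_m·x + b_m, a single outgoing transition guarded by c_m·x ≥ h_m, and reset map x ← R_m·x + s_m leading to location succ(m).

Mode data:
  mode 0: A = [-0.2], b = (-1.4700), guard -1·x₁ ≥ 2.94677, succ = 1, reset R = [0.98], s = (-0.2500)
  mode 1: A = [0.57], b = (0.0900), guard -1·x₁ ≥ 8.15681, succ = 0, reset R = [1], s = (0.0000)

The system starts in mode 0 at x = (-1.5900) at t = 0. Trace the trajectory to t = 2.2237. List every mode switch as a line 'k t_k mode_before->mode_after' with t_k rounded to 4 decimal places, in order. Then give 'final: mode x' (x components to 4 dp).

Mode 0: guard c·x = 2.9468 hit at Δt = 1.3430 (t = 1.3430), x⁻ = (-2.9468) → reset → x⁺ = (-3.1378), jump to mode 1
Mode 1: flow for 0.8807 to horizon, guard not reached → x = (-5.0808)

1 1.3430 0->1
final: 1 -5.0808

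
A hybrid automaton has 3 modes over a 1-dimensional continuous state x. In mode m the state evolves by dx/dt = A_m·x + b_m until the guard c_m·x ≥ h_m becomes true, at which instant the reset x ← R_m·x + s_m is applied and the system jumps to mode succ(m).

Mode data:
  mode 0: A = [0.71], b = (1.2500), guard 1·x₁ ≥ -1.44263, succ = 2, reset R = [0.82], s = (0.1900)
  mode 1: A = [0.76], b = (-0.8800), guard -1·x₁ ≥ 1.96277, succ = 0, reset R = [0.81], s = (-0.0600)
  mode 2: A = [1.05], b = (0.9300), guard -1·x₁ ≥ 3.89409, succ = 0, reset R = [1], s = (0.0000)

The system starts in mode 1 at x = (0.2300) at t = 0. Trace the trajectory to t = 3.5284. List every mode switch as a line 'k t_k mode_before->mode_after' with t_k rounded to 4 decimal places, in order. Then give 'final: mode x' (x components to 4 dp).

Mode 1: guard c·x = 1.9628 hit at Δt = 1.5959 (t = 1.5959), x⁻ = (-1.9628) → reset → x⁺ = (-1.6498), jump to mode 0
Mode 0: guard c·x = -1.4426 hit at Δt = 1.4857 (t = 3.0816), x⁻ = (-1.4426) → reset → x⁺ = (-0.9930), jump to mode 2
Mode 2: flow for 0.4468 to horizon, guard not reached → x = (-1.0572)

1 1.5959 1->0
2 3.0816 0->2
final: 2 -1.0572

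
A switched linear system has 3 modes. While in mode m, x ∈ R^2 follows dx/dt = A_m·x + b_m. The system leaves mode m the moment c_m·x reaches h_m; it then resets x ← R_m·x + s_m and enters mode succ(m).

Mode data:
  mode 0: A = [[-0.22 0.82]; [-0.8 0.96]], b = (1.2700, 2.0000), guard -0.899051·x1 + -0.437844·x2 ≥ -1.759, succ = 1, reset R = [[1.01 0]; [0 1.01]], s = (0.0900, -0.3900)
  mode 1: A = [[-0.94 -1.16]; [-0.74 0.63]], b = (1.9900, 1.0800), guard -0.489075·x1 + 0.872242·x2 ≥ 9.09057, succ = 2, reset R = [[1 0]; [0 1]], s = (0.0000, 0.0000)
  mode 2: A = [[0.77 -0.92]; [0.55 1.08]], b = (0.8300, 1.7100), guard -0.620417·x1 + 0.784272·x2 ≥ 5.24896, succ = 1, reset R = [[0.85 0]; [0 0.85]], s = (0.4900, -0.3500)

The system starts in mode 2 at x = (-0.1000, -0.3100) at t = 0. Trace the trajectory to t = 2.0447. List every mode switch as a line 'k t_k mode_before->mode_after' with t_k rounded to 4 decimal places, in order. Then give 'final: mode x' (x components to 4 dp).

Mode 2: guard c·x = 5.2490 hit at Δt = 1.5640 (t = 1.5640), x⁻ = (-1.5118, 5.4968) → reset → x⁺ = (-0.7951, 4.3223), jump to mode 1
Mode 1: flow for 0.4807 to horizon, guard not reached → x = (-2.2833, 7.0521)

1 1.5640 2->1
final: 1 -2.2833 7.0521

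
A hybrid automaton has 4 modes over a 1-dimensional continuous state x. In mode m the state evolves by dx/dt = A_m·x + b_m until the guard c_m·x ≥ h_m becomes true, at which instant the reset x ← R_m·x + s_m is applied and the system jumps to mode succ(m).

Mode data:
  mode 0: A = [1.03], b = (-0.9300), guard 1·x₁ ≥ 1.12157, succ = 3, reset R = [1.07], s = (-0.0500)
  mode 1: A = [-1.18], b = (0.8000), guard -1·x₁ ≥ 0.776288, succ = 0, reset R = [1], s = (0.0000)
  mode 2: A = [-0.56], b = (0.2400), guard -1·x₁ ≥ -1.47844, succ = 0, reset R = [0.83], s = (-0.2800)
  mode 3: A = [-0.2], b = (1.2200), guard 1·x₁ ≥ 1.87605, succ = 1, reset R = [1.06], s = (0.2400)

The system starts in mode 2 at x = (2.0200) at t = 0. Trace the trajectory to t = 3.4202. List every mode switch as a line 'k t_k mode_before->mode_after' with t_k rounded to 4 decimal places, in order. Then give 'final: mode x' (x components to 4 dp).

1 0.7428 2->0
2 2.2952 0->3
3 3.0882 3->1
final: 1 1.7260

Mode 2: guard c·x = -1.4784 hit at Δt = 0.7428 (t = 0.7428), x⁻ = (1.4784) → reset → x⁺ = (0.9471), jump to mode 0
Mode 0: guard c·x = 1.1216 hit at Δt = 1.5524 (t = 2.2952), x⁻ = (1.1216) → reset → x⁺ = (1.1501), jump to mode 3
Mode 3: guard c·x = 1.8760 hit at Δt = 0.7930 (t = 3.0882), x⁻ = (1.8760) → reset → x⁺ = (2.2286), jump to mode 1
Mode 1: flow for 0.3320 to horizon, guard not reached → x = (1.7260)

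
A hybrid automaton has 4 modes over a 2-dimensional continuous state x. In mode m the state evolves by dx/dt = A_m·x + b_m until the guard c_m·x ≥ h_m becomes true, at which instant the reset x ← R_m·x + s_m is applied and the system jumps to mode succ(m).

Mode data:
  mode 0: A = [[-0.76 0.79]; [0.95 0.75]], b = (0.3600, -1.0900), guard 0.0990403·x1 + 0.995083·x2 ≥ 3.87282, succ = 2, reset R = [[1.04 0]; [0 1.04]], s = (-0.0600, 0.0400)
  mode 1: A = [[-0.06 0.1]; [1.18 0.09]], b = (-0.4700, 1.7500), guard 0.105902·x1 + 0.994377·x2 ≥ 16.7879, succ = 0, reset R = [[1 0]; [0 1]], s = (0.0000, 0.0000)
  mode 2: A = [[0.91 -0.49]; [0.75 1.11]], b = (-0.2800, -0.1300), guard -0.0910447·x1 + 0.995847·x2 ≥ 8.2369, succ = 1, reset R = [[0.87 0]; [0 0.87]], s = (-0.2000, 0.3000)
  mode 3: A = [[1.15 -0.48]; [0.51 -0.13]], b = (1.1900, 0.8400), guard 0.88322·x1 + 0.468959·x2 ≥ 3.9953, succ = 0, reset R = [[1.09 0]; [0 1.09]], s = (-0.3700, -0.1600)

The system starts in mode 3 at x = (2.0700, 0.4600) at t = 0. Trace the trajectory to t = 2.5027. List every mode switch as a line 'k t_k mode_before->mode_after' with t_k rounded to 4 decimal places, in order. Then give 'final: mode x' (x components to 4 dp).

Mode 3: guard c·x = 3.9953 hit at Δt = 0.4225 (t = 0.4225), x⁻ = (3.7881, 1.3852) → reset → x⁺ = (3.7590, 1.3499), jump to mode 0
Mode 0: guard c·x = 3.8728 hit at Δt = 0.5386 (t = 0.9611), x⁻ = (3.5135, 3.5423) → reset → x⁺ = (3.5940, 3.7240), jump to mode 2
Mode 2: guard c·x = 8.2369 hit at Δt = 0.5276 (t = 1.4887), x⁻ = (3.7171, 8.6111) → reset → x⁺ = (3.0339, 7.7916), jump to mode 1
Mode 1: flow for 1.0140 to horizon, guard not reached → x = (3.4781, 14.4021)

1 0.4225 3->0
2 0.9611 0->2
3 1.4887 2->1
final: 1 3.4781 14.4021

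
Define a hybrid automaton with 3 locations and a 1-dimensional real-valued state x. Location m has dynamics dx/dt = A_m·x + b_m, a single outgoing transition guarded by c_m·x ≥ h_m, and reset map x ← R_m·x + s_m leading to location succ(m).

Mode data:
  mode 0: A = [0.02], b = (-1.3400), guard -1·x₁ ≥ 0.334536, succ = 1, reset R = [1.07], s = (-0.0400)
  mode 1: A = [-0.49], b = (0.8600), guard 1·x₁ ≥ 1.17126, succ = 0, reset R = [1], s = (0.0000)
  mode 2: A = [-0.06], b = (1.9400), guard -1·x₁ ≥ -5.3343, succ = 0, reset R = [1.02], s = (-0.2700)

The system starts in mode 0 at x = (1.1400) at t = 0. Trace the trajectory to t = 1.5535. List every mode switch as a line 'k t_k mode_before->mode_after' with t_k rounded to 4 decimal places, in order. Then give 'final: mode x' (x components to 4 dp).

Mode 0: guard c·x = 0.3345 hit at Δt = 1.1071 (t = 1.1071), x⁻ = (-0.3345) → reset → x⁺ = (-0.3980), jump to mode 1
Mode 1: flow for 0.4464 to horizon, guard not reached → x = (0.0250)

1 1.1071 0->1
final: 1 0.0250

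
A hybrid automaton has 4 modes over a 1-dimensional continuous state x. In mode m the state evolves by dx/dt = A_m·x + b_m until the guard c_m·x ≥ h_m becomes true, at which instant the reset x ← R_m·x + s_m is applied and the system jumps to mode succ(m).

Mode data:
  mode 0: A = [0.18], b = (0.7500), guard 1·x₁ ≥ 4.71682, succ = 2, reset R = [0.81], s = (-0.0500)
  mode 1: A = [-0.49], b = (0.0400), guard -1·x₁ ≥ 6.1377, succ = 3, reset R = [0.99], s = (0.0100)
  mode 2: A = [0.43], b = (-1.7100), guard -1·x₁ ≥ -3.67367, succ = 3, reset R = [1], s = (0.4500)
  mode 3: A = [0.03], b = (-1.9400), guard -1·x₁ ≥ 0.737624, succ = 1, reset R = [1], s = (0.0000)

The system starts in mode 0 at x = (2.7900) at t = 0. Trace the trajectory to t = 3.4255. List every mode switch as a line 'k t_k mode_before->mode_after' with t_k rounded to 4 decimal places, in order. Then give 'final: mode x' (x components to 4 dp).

Mode 0: guard c·x = 4.7168 hit at Δt = 1.3583 (t = 1.3583), x⁻ = (4.7168) → reset → x⁺ = (3.7706), jump to mode 2
Mode 2: guard c·x = -3.6737 hit at Δt = 0.8966 (t = 2.2549), x⁻ = (3.6737) → reset → x⁺ = (4.1237), jump to mode 3
Mode 3: flow for 1.1706 to horizon, guard not reached → x = (1.9597)

1 1.3583 0->2
2 2.2549 2->3
final: 3 1.9597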